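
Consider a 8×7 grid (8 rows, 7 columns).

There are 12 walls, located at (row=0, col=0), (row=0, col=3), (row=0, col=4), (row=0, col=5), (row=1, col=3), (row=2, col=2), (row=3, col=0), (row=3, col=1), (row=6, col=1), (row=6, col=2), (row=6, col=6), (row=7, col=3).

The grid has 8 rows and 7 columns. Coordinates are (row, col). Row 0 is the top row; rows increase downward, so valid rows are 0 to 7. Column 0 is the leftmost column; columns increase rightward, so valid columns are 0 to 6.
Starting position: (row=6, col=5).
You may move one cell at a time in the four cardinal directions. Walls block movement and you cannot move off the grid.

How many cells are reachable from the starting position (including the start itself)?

Answer: Reachable cells: 37

Derivation:
BFS flood-fill from (row=6, col=5):
  Distance 0: (row=6, col=5)
  Distance 1: (row=5, col=5), (row=6, col=4), (row=7, col=5)
  Distance 2: (row=4, col=5), (row=5, col=4), (row=5, col=6), (row=6, col=3), (row=7, col=4), (row=7, col=6)
  Distance 3: (row=3, col=5), (row=4, col=4), (row=4, col=6), (row=5, col=3)
  Distance 4: (row=2, col=5), (row=3, col=4), (row=3, col=6), (row=4, col=3), (row=5, col=2)
  Distance 5: (row=1, col=5), (row=2, col=4), (row=2, col=6), (row=3, col=3), (row=4, col=2), (row=5, col=1)
  Distance 6: (row=1, col=4), (row=1, col=6), (row=2, col=3), (row=3, col=2), (row=4, col=1), (row=5, col=0)
  Distance 7: (row=0, col=6), (row=4, col=0), (row=6, col=0)
  Distance 8: (row=7, col=0)
  Distance 9: (row=7, col=1)
  Distance 10: (row=7, col=2)
Total reachable: 37 (grid has 44 open cells total)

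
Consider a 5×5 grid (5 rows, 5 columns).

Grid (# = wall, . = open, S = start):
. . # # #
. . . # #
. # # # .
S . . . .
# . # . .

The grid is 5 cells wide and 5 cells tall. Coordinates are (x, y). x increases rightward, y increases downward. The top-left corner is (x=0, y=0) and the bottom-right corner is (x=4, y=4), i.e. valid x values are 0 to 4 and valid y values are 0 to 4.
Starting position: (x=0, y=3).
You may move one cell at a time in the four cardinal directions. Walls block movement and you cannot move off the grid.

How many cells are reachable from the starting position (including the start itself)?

BFS flood-fill from (x=0, y=3):
  Distance 0: (x=0, y=3)
  Distance 1: (x=0, y=2), (x=1, y=3)
  Distance 2: (x=0, y=1), (x=2, y=3), (x=1, y=4)
  Distance 3: (x=0, y=0), (x=1, y=1), (x=3, y=3)
  Distance 4: (x=1, y=0), (x=2, y=1), (x=4, y=3), (x=3, y=4)
  Distance 5: (x=4, y=2), (x=4, y=4)
Total reachable: 15 (grid has 15 open cells total)

Answer: Reachable cells: 15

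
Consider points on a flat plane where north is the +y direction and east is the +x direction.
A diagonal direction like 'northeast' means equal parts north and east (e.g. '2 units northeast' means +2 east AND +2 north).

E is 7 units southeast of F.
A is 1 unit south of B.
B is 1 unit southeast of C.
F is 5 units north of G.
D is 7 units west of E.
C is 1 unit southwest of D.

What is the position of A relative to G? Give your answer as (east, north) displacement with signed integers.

Place G at the origin (east=0, north=0).
  F is 5 units north of G: delta (east=+0, north=+5); F at (east=0, north=5).
  E is 7 units southeast of F: delta (east=+7, north=-7); E at (east=7, north=-2).
  D is 7 units west of E: delta (east=-7, north=+0); D at (east=0, north=-2).
  C is 1 unit southwest of D: delta (east=-1, north=-1); C at (east=-1, north=-3).
  B is 1 unit southeast of C: delta (east=+1, north=-1); B at (east=0, north=-4).
  A is 1 unit south of B: delta (east=+0, north=-1); A at (east=0, north=-5).
Therefore A relative to G: (east=0, north=-5).

Answer: A is at (east=0, north=-5) relative to G.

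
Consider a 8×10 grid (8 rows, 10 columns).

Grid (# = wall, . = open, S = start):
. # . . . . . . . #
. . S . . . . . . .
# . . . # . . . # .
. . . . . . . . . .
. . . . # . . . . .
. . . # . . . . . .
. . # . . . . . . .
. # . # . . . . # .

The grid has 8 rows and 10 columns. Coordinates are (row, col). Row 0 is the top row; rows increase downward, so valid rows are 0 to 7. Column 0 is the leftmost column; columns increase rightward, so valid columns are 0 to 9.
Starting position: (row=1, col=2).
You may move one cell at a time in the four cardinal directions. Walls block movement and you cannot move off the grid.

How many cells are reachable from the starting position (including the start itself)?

Answer: Reachable cells: 68

Derivation:
BFS flood-fill from (row=1, col=2):
  Distance 0: (row=1, col=2)
  Distance 1: (row=0, col=2), (row=1, col=1), (row=1, col=3), (row=2, col=2)
  Distance 2: (row=0, col=3), (row=1, col=0), (row=1, col=4), (row=2, col=1), (row=2, col=3), (row=3, col=2)
  Distance 3: (row=0, col=0), (row=0, col=4), (row=1, col=5), (row=3, col=1), (row=3, col=3), (row=4, col=2)
  Distance 4: (row=0, col=5), (row=1, col=6), (row=2, col=5), (row=3, col=0), (row=3, col=4), (row=4, col=1), (row=4, col=3), (row=5, col=2)
  Distance 5: (row=0, col=6), (row=1, col=7), (row=2, col=6), (row=3, col=5), (row=4, col=0), (row=5, col=1)
  Distance 6: (row=0, col=7), (row=1, col=8), (row=2, col=7), (row=3, col=6), (row=4, col=5), (row=5, col=0), (row=6, col=1)
  Distance 7: (row=0, col=8), (row=1, col=9), (row=3, col=7), (row=4, col=6), (row=5, col=5), (row=6, col=0)
  Distance 8: (row=2, col=9), (row=3, col=8), (row=4, col=7), (row=5, col=4), (row=5, col=6), (row=6, col=5), (row=7, col=0)
  Distance 9: (row=3, col=9), (row=4, col=8), (row=5, col=7), (row=6, col=4), (row=6, col=6), (row=7, col=5)
  Distance 10: (row=4, col=9), (row=5, col=8), (row=6, col=3), (row=6, col=7), (row=7, col=4), (row=7, col=6)
  Distance 11: (row=5, col=9), (row=6, col=8), (row=7, col=7)
  Distance 12: (row=6, col=9)
  Distance 13: (row=7, col=9)
Total reachable: 68 (grid has 69 open cells total)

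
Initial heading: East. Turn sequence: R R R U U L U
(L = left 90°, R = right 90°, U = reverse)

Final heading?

Answer: Final heading: East

Derivation:
Start: East
  R (right (90° clockwise)) -> South
  R (right (90° clockwise)) -> West
  R (right (90° clockwise)) -> North
  U (U-turn (180°)) -> South
  U (U-turn (180°)) -> North
  L (left (90° counter-clockwise)) -> West
  U (U-turn (180°)) -> East
Final: East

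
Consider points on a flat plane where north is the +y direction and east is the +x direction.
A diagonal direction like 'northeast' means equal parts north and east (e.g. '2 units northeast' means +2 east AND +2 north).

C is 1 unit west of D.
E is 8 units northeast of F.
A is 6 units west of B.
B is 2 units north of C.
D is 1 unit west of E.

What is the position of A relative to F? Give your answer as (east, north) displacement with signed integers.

Place F at the origin (east=0, north=0).
  E is 8 units northeast of F: delta (east=+8, north=+8); E at (east=8, north=8).
  D is 1 unit west of E: delta (east=-1, north=+0); D at (east=7, north=8).
  C is 1 unit west of D: delta (east=-1, north=+0); C at (east=6, north=8).
  B is 2 units north of C: delta (east=+0, north=+2); B at (east=6, north=10).
  A is 6 units west of B: delta (east=-6, north=+0); A at (east=0, north=10).
Therefore A relative to F: (east=0, north=10).

Answer: A is at (east=0, north=10) relative to F.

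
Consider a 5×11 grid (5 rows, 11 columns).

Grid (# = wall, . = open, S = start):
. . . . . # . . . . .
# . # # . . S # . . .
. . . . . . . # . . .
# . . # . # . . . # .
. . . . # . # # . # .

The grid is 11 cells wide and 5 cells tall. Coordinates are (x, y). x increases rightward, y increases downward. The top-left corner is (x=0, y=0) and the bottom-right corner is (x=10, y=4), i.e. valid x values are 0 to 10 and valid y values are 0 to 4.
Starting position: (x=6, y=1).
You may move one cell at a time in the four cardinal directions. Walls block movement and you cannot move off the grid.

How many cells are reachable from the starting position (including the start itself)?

Answer: Reachable cells: 40

Derivation:
BFS flood-fill from (x=6, y=1):
  Distance 0: (x=6, y=1)
  Distance 1: (x=6, y=0), (x=5, y=1), (x=6, y=2)
  Distance 2: (x=7, y=0), (x=4, y=1), (x=5, y=2), (x=6, y=3)
  Distance 3: (x=4, y=0), (x=8, y=0), (x=4, y=2), (x=7, y=3)
  Distance 4: (x=3, y=0), (x=9, y=0), (x=8, y=1), (x=3, y=2), (x=4, y=3), (x=8, y=3)
  Distance 5: (x=2, y=0), (x=10, y=0), (x=9, y=1), (x=2, y=2), (x=8, y=2), (x=8, y=4)
  Distance 6: (x=1, y=0), (x=10, y=1), (x=1, y=2), (x=9, y=2), (x=2, y=3)
  Distance 7: (x=0, y=0), (x=1, y=1), (x=0, y=2), (x=10, y=2), (x=1, y=3), (x=2, y=4)
  Distance 8: (x=10, y=3), (x=1, y=4), (x=3, y=4)
  Distance 9: (x=0, y=4), (x=10, y=4)
Total reachable: 40 (grid has 41 open cells total)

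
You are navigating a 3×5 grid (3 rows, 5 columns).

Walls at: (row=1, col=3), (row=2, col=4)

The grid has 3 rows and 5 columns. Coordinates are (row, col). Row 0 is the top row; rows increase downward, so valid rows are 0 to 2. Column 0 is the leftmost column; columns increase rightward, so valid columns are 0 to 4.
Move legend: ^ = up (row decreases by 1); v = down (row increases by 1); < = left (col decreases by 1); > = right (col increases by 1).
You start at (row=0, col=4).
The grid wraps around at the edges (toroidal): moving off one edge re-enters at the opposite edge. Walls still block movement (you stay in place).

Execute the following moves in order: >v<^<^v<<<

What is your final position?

Start: (row=0, col=4)
  > (right): (row=0, col=4) -> (row=0, col=0)
  v (down): (row=0, col=0) -> (row=1, col=0)
  < (left): (row=1, col=0) -> (row=1, col=4)
  ^ (up): (row=1, col=4) -> (row=0, col=4)
  < (left): (row=0, col=4) -> (row=0, col=3)
  ^ (up): (row=0, col=3) -> (row=2, col=3)
  v (down): (row=2, col=3) -> (row=0, col=3)
  < (left): (row=0, col=3) -> (row=0, col=2)
  < (left): (row=0, col=2) -> (row=0, col=1)
  < (left): (row=0, col=1) -> (row=0, col=0)
Final: (row=0, col=0)

Answer: Final position: (row=0, col=0)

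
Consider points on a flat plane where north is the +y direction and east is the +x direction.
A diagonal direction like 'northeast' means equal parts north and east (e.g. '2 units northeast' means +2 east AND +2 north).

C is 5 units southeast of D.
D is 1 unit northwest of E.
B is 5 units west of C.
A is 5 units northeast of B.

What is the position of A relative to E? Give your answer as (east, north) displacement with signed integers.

Answer: A is at (east=4, north=1) relative to E.

Derivation:
Place E at the origin (east=0, north=0).
  D is 1 unit northwest of E: delta (east=-1, north=+1); D at (east=-1, north=1).
  C is 5 units southeast of D: delta (east=+5, north=-5); C at (east=4, north=-4).
  B is 5 units west of C: delta (east=-5, north=+0); B at (east=-1, north=-4).
  A is 5 units northeast of B: delta (east=+5, north=+5); A at (east=4, north=1).
Therefore A relative to E: (east=4, north=1).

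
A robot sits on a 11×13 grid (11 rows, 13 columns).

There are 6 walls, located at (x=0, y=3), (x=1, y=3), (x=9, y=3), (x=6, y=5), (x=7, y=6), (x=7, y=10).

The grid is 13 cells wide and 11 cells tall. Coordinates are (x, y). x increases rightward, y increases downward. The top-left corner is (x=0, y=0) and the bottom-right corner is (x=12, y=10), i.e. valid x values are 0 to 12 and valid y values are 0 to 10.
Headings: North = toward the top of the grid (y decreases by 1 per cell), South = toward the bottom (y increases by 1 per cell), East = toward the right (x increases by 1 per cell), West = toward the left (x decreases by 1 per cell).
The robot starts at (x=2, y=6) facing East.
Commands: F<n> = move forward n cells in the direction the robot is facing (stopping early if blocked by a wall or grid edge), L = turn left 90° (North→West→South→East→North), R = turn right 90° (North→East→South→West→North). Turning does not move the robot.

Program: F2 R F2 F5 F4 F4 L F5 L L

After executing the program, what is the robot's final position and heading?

Start: (x=2, y=6), facing East
  F2: move forward 2, now at (x=4, y=6)
  R: turn right, now facing South
  F2: move forward 2, now at (x=4, y=8)
  F5: move forward 2/5 (blocked), now at (x=4, y=10)
  F4: move forward 0/4 (blocked), now at (x=4, y=10)
  F4: move forward 0/4 (blocked), now at (x=4, y=10)
  L: turn left, now facing East
  F5: move forward 2/5 (blocked), now at (x=6, y=10)
  L: turn left, now facing North
  L: turn left, now facing West
Final: (x=6, y=10), facing West

Answer: Final position: (x=6, y=10), facing West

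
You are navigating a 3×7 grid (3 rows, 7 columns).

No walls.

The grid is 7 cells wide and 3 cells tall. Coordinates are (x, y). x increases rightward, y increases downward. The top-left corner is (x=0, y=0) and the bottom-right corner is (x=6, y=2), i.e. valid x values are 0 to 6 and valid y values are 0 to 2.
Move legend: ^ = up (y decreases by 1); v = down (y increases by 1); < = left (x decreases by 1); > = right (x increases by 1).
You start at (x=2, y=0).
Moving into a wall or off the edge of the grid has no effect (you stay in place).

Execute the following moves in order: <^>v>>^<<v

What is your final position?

Answer: Final position: (x=2, y=1)

Derivation:
Start: (x=2, y=0)
  < (left): (x=2, y=0) -> (x=1, y=0)
  ^ (up): blocked, stay at (x=1, y=0)
  > (right): (x=1, y=0) -> (x=2, y=0)
  v (down): (x=2, y=0) -> (x=2, y=1)
  > (right): (x=2, y=1) -> (x=3, y=1)
  > (right): (x=3, y=1) -> (x=4, y=1)
  ^ (up): (x=4, y=1) -> (x=4, y=0)
  < (left): (x=4, y=0) -> (x=3, y=0)
  < (left): (x=3, y=0) -> (x=2, y=0)
  v (down): (x=2, y=0) -> (x=2, y=1)
Final: (x=2, y=1)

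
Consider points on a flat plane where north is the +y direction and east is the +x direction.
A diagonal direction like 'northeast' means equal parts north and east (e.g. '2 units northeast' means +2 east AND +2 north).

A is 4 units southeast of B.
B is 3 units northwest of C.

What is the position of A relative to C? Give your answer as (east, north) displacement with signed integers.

Answer: A is at (east=1, north=-1) relative to C.

Derivation:
Place C at the origin (east=0, north=0).
  B is 3 units northwest of C: delta (east=-3, north=+3); B at (east=-3, north=3).
  A is 4 units southeast of B: delta (east=+4, north=-4); A at (east=1, north=-1).
Therefore A relative to C: (east=1, north=-1).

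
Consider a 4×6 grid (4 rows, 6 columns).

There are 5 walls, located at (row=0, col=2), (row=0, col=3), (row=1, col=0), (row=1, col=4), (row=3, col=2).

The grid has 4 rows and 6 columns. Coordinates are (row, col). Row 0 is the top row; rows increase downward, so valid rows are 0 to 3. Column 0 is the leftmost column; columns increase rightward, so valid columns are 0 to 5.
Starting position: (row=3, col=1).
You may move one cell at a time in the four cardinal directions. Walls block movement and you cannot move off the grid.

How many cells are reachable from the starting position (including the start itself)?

Answer: Reachable cells: 19

Derivation:
BFS flood-fill from (row=3, col=1):
  Distance 0: (row=3, col=1)
  Distance 1: (row=2, col=1), (row=3, col=0)
  Distance 2: (row=1, col=1), (row=2, col=0), (row=2, col=2)
  Distance 3: (row=0, col=1), (row=1, col=2), (row=2, col=3)
  Distance 4: (row=0, col=0), (row=1, col=3), (row=2, col=4), (row=3, col=3)
  Distance 5: (row=2, col=5), (row=3, col=4)
  Distance 6: (row=1, col=5), (row=3, col=5)
  Distance 7: (row=0, col=5)
  Distance 8: (row=0, col=4)
Total reachable: 19 (grid has 19 open cells total)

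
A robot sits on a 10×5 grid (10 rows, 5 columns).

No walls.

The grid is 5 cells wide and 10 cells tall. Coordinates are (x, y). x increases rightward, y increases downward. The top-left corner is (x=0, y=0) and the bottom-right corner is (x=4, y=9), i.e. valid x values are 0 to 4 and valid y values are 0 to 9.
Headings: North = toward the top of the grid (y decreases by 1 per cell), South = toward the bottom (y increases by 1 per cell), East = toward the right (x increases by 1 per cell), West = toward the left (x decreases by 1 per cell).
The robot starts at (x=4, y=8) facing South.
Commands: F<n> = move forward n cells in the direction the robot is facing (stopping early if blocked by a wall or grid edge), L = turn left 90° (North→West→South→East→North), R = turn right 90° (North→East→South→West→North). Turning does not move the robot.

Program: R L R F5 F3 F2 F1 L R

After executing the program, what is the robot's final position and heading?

Answer: Final position: (x=0, y=8), facing West

Derivation:
Start: (x=4, y=8), facing South
  R: turn right, now facing West
  L: turn left, now facing South
  R: turn right, now facing West
  F5: move forward 4/5 (blocked), now at (x=0, y=8)
  F3: move forward 0/3 (blocked), now at (x=0, y=8)
  F2: move forward 0/2 (blocked), now at (x=0, y=8)
  F1: move forward 0/1 (blocked), now at (x=0, y=8)
  L: turn left, now facing South
  R: turn right, now facing West
Final: (x=0, y=8), facing West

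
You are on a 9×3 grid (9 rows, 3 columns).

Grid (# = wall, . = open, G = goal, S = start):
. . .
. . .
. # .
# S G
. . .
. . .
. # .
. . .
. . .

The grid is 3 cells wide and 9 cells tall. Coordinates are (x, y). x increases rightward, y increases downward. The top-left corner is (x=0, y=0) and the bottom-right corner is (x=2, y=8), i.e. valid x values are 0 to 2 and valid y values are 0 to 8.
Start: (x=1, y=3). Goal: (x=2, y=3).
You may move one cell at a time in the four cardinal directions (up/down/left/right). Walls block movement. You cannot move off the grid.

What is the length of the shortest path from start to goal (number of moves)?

BFS from (x=1, y=3) until reaching (x=2, y=3):
  Distance 0: (x=1, y=3)
  Distance 1: (x=2, y=3), (x=1, y=4)  <- goal reached here
One shortest path (1 moves): (x=1, y=3) -> (x=2, y=3)

Answer: Shortest path length: 1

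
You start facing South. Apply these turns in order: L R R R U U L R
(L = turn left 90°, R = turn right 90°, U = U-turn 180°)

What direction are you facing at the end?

Start: South
  L (left (90° counter-clockwise)) -> East
  R (right (90° clockwise)) -> South
  R (right (90° clockwise)) -> West
  R (right (90° clockwise)) -> North
  U (U-turn (180°)) -> South
  U (U-turn (180°)) -> North
  L (left (90° counter-clockwise)) -> West
  R (right (90° clockwise)) -> North
Final: North

Answer: Final heading: North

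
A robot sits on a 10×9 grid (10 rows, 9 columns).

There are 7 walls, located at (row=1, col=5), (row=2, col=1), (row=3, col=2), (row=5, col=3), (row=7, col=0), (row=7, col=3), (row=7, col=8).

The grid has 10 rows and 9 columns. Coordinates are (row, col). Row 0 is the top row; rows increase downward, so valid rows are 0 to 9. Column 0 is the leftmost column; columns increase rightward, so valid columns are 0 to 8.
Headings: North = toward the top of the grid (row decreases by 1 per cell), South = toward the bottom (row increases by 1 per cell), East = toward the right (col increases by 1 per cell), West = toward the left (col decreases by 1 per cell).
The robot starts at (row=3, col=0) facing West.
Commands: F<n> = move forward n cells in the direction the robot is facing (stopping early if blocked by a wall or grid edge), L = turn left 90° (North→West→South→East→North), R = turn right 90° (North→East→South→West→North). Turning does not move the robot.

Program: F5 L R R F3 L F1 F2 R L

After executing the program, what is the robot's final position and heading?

Start: (row=3, col=0), facing West
  F5: move forward 0/5 (blocked), now at (row=3, col=0)
  L: turn left, now facing South
  R: turn right, now facing West
  R: turn right, now facing North
  F3: move forward 3, now at (row=0, col=0)
  L: turn left, now facing West
  F1: move forward 0/1 (blocked), now at (row=0, col=0)
  F2: move forward 0/2 (blocked), now at (row=0, col=0)
  R: turn right, now facing North
  L: turn left, now facing West
Final: (row=0, col=0), facing West

Answer: Final position: (row=0, col=0), facing West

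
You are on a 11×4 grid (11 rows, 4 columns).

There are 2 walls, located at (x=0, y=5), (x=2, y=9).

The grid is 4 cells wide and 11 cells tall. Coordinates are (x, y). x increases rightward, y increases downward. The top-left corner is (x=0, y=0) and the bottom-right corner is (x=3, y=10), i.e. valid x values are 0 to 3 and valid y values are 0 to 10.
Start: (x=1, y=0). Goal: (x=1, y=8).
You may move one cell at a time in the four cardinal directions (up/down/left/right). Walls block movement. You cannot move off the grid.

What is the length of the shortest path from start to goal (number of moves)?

Answer: Shortest path length: 8

Derivation:
BFS from (x=1, y=0) until reaching (x=1, y=8):
  Distance 0: (x=1, y=0)
  Distance 1: (x=0, y=0), (x=2, y=0), (x=1, y=1)
  Distance 2: (x=3, y=0), (x=0, y=1), (x=2, y=1), (x=1, y=2)
  Distance 3: (x=3, y=1), (x=0, y=2), (x=2, y=2), (x=1, y=3)
  Distance 4: (x=3, y=2), (x=0, y=3), (x=2, y=3), (x=1, y=4)
  Distance 5: (x=3, y=3), (x=0, y=4), (x=2, y=4), (x=1, y=5)
  Distance 6: (x=3, y=4), (x=2, y=5), (x=1, y=6)
  Distance 7: (x=3, y=5), (x=0, y=6), (x=2, y=6), (x=1, y=7)
  Distance 8: (x=3, y=6), (x=0, y=7), (x=2, y=7), (x=1, y=8)  <- goal reached here
One shortest path (8 moves): (x=1, y=0) -> (x=1, y=1) -> (x=1, y=2) -> (x=1, y=3) -> (x=1, y=4) -> (x=1, y=5) -> (x=1, y=6) -> (x=1, y=7) -> (x=1, y=8)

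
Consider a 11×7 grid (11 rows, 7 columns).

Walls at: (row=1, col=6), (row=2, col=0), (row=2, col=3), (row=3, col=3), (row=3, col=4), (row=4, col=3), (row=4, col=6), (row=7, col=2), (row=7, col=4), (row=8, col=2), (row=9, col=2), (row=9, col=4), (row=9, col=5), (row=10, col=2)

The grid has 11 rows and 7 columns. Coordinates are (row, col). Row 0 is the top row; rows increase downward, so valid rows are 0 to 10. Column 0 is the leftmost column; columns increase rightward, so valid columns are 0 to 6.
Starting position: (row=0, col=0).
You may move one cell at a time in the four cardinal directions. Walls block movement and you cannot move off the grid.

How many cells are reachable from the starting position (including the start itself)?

Answer: Reachable cells: 63

Derivation:
BFS flood-fill from (row=0, col=0):
  Distance 0: (row=0, col=0)
  Distance 1: (row=0, col=1), (row=1, col=0)
  Distance 2: (row=0, col=2), (row=1, col=1)
  Distance 3: (row=0, col=3), (row=1, col=2), (row=2, col=1)
  Distance 4: (row=0, col=4), (row=1, col=3), (row=2, col=2), (row=3, col=1)
  Distance 5: (row=0, col=5), (row=1, col=4), (row=3, col=0), (row=3, col=2), (row=4, col=1)
  Distance 6: (row=0, col=6), (row=1, col=5), (row=2, col=4), (row=4, col=0), (row=4, col=2), (row=5, col=1)
  Distance 7: (row=2, col=5), (row=5, col=0), (row=5, col=2), (row=6, col=1)
  Distance 8: (row=2, col=6), (row=3, col=5), (row=5, col=3), (row=6, col=0), (row=6, col=2), (row=7, col=1)
  Distance 9: (row=3, col=6), (row=4, col=5), (row=5, col=4), (row=6, col=3), (row=7, col=0), (row=8, col=1)
  Distance 10: (row=4, col=4), (row=5, col=5), (row=6, col=4), (row=7, col=3), (row=8, col=0), (row=9, col=1)
  Distance 11: (row=5, col=6), (row=6, col=5), (row=8, col=3), (row=9, col=0), (row=10, col=1)
  Distance 12: (row=6, col=6), (row=7, col=5), (row=8, col=4), (row=9, col=3), (row=10, col=0)
  Distance 13: (row=7, col=6), (row=8, col=5), (row=10, col=3)
  Distance 14: (row=8, col=6), (row=10, col=4)
  Distance 15: (row=9, col=6), (row=10, col=5)
  Distance 16: (row=10, col=6)
Total reachable: 63 (grid has 63 open cells total)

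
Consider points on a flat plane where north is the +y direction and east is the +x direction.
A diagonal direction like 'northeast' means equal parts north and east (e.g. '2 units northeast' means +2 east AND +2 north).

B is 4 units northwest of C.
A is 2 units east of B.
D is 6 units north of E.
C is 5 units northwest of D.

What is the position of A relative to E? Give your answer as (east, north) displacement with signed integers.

Answer: A is at (east=-7, north=15) relative to E.

Derivation:
Place E at the origin (east=0, north=0).
  D is 6 units north of E: delta (east=+0, north=+6); D at (east=0, north=6).
  C is 5 units northwest of D: delta (east=-5, north=+5); C at (east=-5, north=11).
  B is 4 units northwest of C: delta (east=-4, north=+4); B at (east=-9, north=15).
  A is 2 units east of B: delta (east=+2, north=+0); A at (east=-7, north=15).
Therefore A relative to E: (east=-7, north=15).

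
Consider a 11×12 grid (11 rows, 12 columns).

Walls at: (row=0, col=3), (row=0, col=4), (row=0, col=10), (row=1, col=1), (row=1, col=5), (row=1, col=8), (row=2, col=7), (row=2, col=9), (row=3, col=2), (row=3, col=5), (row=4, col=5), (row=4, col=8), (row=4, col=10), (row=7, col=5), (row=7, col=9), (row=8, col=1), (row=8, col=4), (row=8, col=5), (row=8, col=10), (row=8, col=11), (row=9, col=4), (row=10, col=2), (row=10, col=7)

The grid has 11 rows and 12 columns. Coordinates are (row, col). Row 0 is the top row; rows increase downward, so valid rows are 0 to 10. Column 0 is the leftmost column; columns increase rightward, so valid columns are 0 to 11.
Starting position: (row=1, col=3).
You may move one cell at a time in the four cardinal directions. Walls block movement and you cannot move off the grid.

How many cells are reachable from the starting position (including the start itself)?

Answer: Reachable cells: 109

Derivation:
BFS flood-fill from (row=1, col=3):
  Distance 0: (row=1, col=3)
  Distance 1: (row=1, col=2), (row=1, col=4), (row=2, col=3)
  Distance 2: (row=0, col=2), (row=2, col=2), (row=2, col=4), (row=3, col=3)
  Distance 3: (row=0, col=1), (row=2, col=1), (row=2, col=5), (row=3, col=4), (row=4, col=3)
  Distance 4: (row=0, col=0), (row=2, col=0), (row=2, col=6), (row=3, col=1), (row=4, col=2), (row=4, col=4), (row=5, col=3)
  Distance 5: (row=1, col=0), (row=1, col=6), (row=3, col=0), (row=3, col=6), (row=4, col=1), (row=5, col=2), (row=5, col=4), (row=6, col=3)
  Distance 6: (row=0, col=6), (row=1, col=7), (row=3, col=7), (row=4, col=0), (row=4, col=6), (row=5, col=1), (row=5, col=5), (row=6, col=2), (row=6, col=4), (row=7, col=3)
  Distance 7: (row=0, col=5), (row=0, col=7), (row=3, col=8), (row=4, col=7), (row=5, col=0), (row=5, col=6), (row=6, col=1), (row=6, col=5), (row=7, col=2), (row=7, col=4), (row=8, col=3)
  Distance 8: (row=0, col=8), (row=2, col=8), (row=3, col=9), (row=5, col=7), (row=6, col=0), (row=6, col=6), (row=7, col=1), (row=8, col=2), (row=9, col=3)
  Distance 9: (row=0, col=9), (row=3, col=10), (row=4, col=9), (row=5, col=8), (row=6, col=7), (row=7, col=0), (row=7, col=6), (row=9, col=2), (row=10, col=3)
  Distance 10: (row=1, col=9), (row=2, col=10), (row=3, col=11), (row=5, col=9), (row=6, col=8), (row=7, col=7), (row=8, col=0), (row=8, col=6), (row=9, col=1), (row=10, col=4)
  Distance 11: (row=1, col=10), (row=2, col=11), (row=4, col=11), (row=5, col=10), (row=6, col=9), (row=7, col=8), (row=8, col=7), (row=9, col=0), (row=9, col=6), (row=10, col=1), (row=10, col=5)
  Distance 12: (row=1, col=11), (row=5, col=11), (row=6, col=10), (row=8, col=8), (row=9, col=5), (row=9, col=7), (row=10, col=0), (row=10, col=6)
  Distance 13: (row=0, col=11), (row=6, col=11), (row=7, col=10), (row=8, col=9), (row=9, col=8)
  Distance 14: (row=7, col=11), (row=9, col=9), (row=10, col=8)
  Distance 15: (row=9, col=10), (row=10, col=9)
  Distance 16: (row=9, col=11), (row=10, col=10)
  Distance 17: (row=10, col=11)
Total reachable: 109 (grid has 109 open cells total)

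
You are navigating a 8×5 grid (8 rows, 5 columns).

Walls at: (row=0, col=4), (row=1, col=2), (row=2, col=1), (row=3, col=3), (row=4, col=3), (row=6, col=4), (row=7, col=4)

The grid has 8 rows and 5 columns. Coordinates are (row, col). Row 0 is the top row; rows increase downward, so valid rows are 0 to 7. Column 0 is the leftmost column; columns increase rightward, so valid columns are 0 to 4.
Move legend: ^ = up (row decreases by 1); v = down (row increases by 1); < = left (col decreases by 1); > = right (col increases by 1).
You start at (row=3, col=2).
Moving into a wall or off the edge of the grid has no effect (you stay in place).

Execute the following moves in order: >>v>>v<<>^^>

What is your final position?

Start: (row=3, col=2)
  > (right): blocked, stay at (row=3, col=2)
  > (right): blocked, stay at (row=3, col=2)
  v (down): (row=3, col=2) -> (row=4, col=2)
  > (right): blocked, stay at (row=4, col=2)
  > (right): blocked, stay at (row=4, col=2)
  v (down): (row=4, col=2) -> (row=5, col=2)
  < (left): (row=5, col=2) -> (row=5, col=1)
  < (left): (row=5, col=1) -> (row=5, col=0)
  > (right): (row=5, col=0) -> (row=5, col=1)
  ^ (up): (row=5, col=1) -> (row=4, col=1)
  ^ (up): (row=4, col=1) -> (row=3, col=1)
  > (right): (row=3, col=1) -> (row=3, col=2)
Final: (row=3, col=2)

Answer: Final position: (row=3, col=2)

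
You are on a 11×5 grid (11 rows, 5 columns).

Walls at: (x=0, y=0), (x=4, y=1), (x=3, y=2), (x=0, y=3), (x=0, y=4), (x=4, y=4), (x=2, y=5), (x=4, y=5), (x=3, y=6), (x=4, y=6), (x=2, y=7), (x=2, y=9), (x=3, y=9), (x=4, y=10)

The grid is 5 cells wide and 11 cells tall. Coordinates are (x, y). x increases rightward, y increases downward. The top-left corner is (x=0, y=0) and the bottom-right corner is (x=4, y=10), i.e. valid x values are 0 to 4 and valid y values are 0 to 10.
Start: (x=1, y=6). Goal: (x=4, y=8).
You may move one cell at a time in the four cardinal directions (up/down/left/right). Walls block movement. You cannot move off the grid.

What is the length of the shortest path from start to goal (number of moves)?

BFS from (x=1, y=6) until reaching (x=4, y=8):
  Distance 0: (x=1, y=6)
  Distance 1: (x=1, y=5), (x=0, y=6), (x=2, y=6), (x=1, y=7)
  Distance 2: (x=1, y=4), (x=0, y=5), (x=0, y=7), (x=1, y=8)
  Distance 3: (x=1, y=3), (x=2, y=4), (x=0, y=8), (x=2, y=8), (x=1, y=9)
  Distance 4: (x=1, y=2), (x=2, y=3), (x=3, y=4), (x=3, y=8), (x=0, y=9), (x=1, y=10)
  Distance 5: (x=1, y=1), (x=0, y=2), (x=2, y=2), (x=3, y=3), (x=3, y=5), (x=3, y=7), (x=4, y=8), (x=0, y=10), (x=2, y=10)  <- goal reached here
One shortest path (5 moves): (x=1, y=6) -> (x=1, y=7) -> (x=1, y=8) -> (x=2, y=8) -> (x=3, y=8) -> (x=4, y=8)

Answer: Shortest path length: 5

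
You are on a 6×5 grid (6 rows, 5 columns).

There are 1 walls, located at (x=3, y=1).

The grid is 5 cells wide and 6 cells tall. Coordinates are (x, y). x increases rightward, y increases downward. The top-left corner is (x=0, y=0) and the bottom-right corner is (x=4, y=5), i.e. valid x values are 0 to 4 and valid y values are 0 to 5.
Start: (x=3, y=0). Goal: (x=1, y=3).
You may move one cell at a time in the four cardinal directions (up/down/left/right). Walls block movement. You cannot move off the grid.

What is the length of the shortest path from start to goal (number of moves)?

Answer: Shortest path length: 5

Derivation:
BFS from (x=3, y=0) until reaching (x=1, y=3):
  Distance 0: (x=3, y=0)
  Distance 1: (x=2, y=0), (x=4, y=0)
  Distance 2: (x=1, y=0), (x=2, y=1), (x=4, y=1)
  Distance 3: (x=0, y=0), (x=1, y=1), (x=2, y=2), (x=4, y=2)
  Distance 4: (x=0, y=1), (x=1, y=2), (x=3, y=2), (x=2, y=3), (x=4, y=3)
  Distance 5: (x=0, y=2), (x=1, y=3), (x=3, y=3), (x=2, y=4), (x=4, y=4)  <- goal reached here
One shortest path (5 moves): (x=3, y=0) -> (x=2, y=0) -> (x=1, y=0) -> (x=1, y=1) -> (x=1, y=2) -> (x=1, y=3)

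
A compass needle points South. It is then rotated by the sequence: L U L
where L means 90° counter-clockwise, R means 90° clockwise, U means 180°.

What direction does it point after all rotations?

Answer: Final heading: South

Derivation:
Start: South
  L (left (90° counter-clockwise)) -> East
  U (U-turn (180°)) -> West
  L (left (90° counter-clockwise)) -> South
Final: South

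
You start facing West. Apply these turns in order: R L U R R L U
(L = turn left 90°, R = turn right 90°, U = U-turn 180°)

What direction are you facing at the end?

Answer: Final heading: North

Derivation:
Start: West
  R (right (90° clockwise)) -> North
  L (left (90° counter-clockwise)) -> West
  U (U-turn (180°)) -> East
  R (right (90° clockwise)) -> South
  R (right (90° clockwise)) -> West
  L (left (90° counter-clockwise)) -> South
  U (U-turn (180°)) -> North
Final: North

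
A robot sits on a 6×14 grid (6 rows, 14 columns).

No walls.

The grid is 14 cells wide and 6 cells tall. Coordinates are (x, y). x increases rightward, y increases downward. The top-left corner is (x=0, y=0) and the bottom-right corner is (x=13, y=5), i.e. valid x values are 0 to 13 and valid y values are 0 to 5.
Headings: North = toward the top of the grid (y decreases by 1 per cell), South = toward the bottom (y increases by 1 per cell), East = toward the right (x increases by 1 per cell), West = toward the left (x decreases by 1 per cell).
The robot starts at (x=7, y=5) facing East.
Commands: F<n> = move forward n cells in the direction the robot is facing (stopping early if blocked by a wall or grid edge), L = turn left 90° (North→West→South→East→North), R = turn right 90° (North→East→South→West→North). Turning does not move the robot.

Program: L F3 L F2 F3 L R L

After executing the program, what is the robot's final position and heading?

Answer: Final position: (x=2, y=2), facing South

Derivation:
Start: (x=7, y=5), facing East
  L: turn left, now facing North
  F3: move forward 3, now at (x=7, y=2)
  L: turn left, now facing West
  F2: move forward 2, now at (x=5, y=2)
  F3: move forward 3, now at (x=2, y=2)
  L: turn left, now facing South
  R: turn right, now facing West
  L: turn left, now facing South
Final: (x=2, y=2), facing South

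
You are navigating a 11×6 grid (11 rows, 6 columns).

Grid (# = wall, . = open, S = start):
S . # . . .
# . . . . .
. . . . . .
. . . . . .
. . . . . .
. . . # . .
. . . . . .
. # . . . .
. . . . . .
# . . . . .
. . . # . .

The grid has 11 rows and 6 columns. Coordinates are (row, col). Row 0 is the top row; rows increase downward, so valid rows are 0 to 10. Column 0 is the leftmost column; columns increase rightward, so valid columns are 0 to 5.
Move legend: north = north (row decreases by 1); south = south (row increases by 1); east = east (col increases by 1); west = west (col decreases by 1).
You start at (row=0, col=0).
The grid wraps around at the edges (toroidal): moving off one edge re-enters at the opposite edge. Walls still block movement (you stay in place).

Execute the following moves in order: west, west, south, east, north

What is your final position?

Start: (row=0, col=0)
  west (west): (row=0, col=0) -> (row=0, col=5)
  west (west): (row=0, col=5) -> (row=0, col=4)
  south (south): (row=0, col=4) -> (row=1, col=4)
  east (east): (row=1, col=4) -> (row=1, col=5)
  north (north): (row=1, col=5) -> (row=0, col=5)
Final: (row=0, col=5)

Answer: Final position: (row=0, col=5)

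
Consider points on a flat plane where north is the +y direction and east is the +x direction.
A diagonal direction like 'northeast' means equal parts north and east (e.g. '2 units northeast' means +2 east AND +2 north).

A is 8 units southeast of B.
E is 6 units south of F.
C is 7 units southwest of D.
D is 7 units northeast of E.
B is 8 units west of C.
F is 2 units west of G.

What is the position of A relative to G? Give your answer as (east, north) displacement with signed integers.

Answer: A is at (east=-2, north=-14) relative to G.

Derivation:
Place G at the origin (east=0, north=0).
  F is 2 units west of G: delta (east=-2, north=+0); F at (east=-2, north=0).
  E is 6 units south of F: delta (east=+0, north=-6); E at (east=-2, north=-6).
  D is 7 units northeast of E: delta (east=+7, north=+7); D at (east=5, north=1).
  C is 7 units southwest of D: delta (east=-7, north=-7); C at (east=-2, north=-6).
  B is 8 units west of C: delta (east=-8, north=+0); B at (east=-10, north=-6).
  A is 8 units southeast of B: delta (east=+8, north=-8); A at (east=-2, north=-14).
Therefore A relative to G: (east=-2, north=-14).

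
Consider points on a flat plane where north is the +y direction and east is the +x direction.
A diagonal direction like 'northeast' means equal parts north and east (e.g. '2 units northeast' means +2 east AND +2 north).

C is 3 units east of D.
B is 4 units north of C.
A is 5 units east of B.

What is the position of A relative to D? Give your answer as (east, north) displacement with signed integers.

Answer: A is at (east=8, north=4) relative to D.

Derivation:
Place D at the origin (east=0, north=0).
  C is 3 units east of D: delta (east=+3, north=+0); C at (east=3, north=0).
  B is 4 units north of C: delta (east=+0, north=+4); B at (east=3, north=4).
  A is 5 units east of B: delta (east=+5, north=+0); A at (east=8, north=4).
Therefore A relative to D: (east=8, north=4).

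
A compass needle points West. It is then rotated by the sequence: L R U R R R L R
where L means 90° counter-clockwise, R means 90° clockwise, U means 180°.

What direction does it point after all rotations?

Answer: Final heading: North

Derivation:
Start: West
  L (left (90° counter-clockwise)) -> South
  R (right (90° clockwise)) -> West
  U (U-turn (180°)) -> East
  R (right (90° clockwise)) -> South
  R (right (90° clockwise)) -> West
  R (right (90° clockwise)) -> North
  L (left (90° counter-clockwise)) -> West
  R (right (90° clockwise)) -> North
Final: North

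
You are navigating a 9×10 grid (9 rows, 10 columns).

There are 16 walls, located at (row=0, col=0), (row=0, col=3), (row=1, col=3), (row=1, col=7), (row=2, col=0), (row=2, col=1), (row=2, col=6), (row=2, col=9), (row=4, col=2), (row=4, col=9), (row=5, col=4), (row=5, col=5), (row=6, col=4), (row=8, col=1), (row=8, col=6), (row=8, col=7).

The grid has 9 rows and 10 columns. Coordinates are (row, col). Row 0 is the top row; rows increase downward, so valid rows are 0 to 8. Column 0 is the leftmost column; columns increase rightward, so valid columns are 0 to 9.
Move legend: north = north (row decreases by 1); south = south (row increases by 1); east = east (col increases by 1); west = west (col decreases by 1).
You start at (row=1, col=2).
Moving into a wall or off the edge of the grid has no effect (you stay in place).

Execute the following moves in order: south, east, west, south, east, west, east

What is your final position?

Answer: Final position: (row=3, col=3)

Derivation:
Start: (row=1, col=2)
  south (south): (row=1, col=2) -> (row=2, col=2)
  east (east): (row=2, col=2) -> (row=2, col=3)
  west (west): (row=2, col=3) -> (row=2, col=2)
  south (south): (row=2, col=2) -> (row=3, col=2)
  east (east): (row=3, col=2) -> (row=3, col=3)
  west (west): (row=3, col=3) -> (row=3, col=2)
  east (east): (row=3, col=2) -> (row=3, col=3)
Final: (row=3, col=3)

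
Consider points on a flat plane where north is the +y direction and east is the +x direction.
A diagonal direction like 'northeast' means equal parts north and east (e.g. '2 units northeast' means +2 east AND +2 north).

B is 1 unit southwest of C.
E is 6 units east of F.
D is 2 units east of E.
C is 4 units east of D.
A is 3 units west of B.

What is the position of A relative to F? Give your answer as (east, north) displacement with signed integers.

Place F at the origin (east=0, north=0).
  E is 6 units east of F: delta (east=+6, north=+0); E at (east=6, north=0).
  D is 2 units east of E: delta (east=+2, north=+0); D at (east=8, north=0).
  C is 4 units east of D: delta (east=+4, north=+0); C at (east=12, north=0).
  B is 1 unit southwest of C: delta (east=-1, north=-1); B at (east=11, north=-1).
  A is 3 units west of B: delta (east=-3, north=+0); A at (east=8, north=-1).
Therefore A relative to F: (east=8, north=-1).

Answer: A is at (east=8, north=-1) relative to F.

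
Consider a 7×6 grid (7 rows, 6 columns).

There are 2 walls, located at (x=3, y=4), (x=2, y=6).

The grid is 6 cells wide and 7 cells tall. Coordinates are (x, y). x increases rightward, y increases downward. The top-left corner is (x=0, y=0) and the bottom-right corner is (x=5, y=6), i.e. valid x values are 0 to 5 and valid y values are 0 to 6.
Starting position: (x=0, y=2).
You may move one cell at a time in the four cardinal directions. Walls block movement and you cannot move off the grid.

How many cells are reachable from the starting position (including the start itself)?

BFS flood-fill from (x=0, y=2):
  Distance 0: (x=0, y=2)
  Distance 1: (x=0, y=1), (x=1, y=2), (x=0, y=3)
  Distance 2: (x=0, y=0), (x=1, y=1), (x=2, y=2), (x=1, y=3), (x=0, y=4)
  Distance 3: (x=1, y=0), (x=2, y=1), (x=3, y=2), (x=2, y=3), (x=1, y=4), (x=0, y=5)
  Distance 4: (x=2, y=0), (x=3, y=1), (x=4, y=2), (x=3, y=3), (x=2, y=4), (x=1, y=5), (x=0, y=6)
  Distance 5: (x=3, y=0), (x=4, y=1), (x=5, y=2), (x=4, y=3), (x=2, y=5), (x=1, y=6)
  Distance 6: (x=4, y=0), (x=5, y=1), (x=5, y=3), (x=4, y=4), (x=3, y=5)
  Distance 7: (x=5, y=0), (x=5, y=4), (x=4, y=5), (x=3, y=6)
  Distance 8: (x=5, y=5), (x=4, y=6)
  Distance 9: (x=5, y=6)
Total reachable: 40 (grid has 40 open cells total)

Answer: Reachable cells: 40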